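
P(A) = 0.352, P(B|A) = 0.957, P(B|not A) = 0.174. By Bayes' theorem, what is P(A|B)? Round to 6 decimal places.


P(A|B) = P(B|A)*P(A) / P(B), P(B) = P(B|A)*P(A) + P(B|not A)*P(not A)
P(B|A)*P(A) = 0.957 * 0.352 = 0.336864
P(B|not A)*P(not A) = 0.174 * 0.648 = 0.112752
P(B) = 0.336864 + 0.112752 = 0.449616
P(A|B) = 0.336864 / 0.449616 = 242/323 ≈ 0.74922601

0.749226


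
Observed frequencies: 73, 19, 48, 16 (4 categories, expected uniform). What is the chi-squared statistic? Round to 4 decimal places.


chi2 = sum((O-E)^2/E), E = total/4
total = 156, E = 156/4 = 39
(73 - 39)^2 / 39 = 1156 / 39 = 1156/39 ≈ 29.641026
(19 - 39)^2 / 39 = 400 / 39 = 400/39 ≈ 10.256410
(48 - 39)^2 / 39 = 81 / 39 = 27/13 ≈ 2.076923
(16 - 39)^2 / 39 = 529 / 39 = 529/39 ≈ 13.564103
chi2 = 722/13 ≈ 55.538462

55.5385


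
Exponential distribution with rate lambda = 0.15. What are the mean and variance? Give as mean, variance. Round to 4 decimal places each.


mean = 1/lam, var = 1/lam^2
mean = 1 / 0.15 = 20/3 ≈ 6.666667
lam^2 = 0.15^2 = 0.0225
var = 1 / 0.0225 = 400/9 ≈ 44.444444

6.6667, 44.4444


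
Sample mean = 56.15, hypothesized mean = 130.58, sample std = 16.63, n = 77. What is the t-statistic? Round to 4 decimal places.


t = (xbar - mu0) / (s/sqrt(n))
xbar - mu0 = 56.15 - 130.58 = -74.43
sqrt(77) ≈ 8.77496439
s/sqrt(n) = 16.63 / 8.77496439 ≈ 1.89516439
t = -74.43 / 1.89516439 ≈ -39.273638

-39.2736


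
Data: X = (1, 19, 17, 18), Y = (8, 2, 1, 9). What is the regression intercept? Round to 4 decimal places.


a = ybar - b*xbar, where b = sum((xi-xbar)(yi-ybar)) / sum((xi-xbar)^2)
n = 4, xbar = 55/4 = 13.75, ybar = 20/4 = 5
Sxy = sum((xi-xbar)(yi-ybar)) = -50
Sxx = sum((xi-xbar)^2) = 218.75
b = Sxy / Sxx = -8/35 ≈ -0.228571
a = 5 - (-0.228571) * 13.75 = 57/7 ≈ 8.142857

8.1429


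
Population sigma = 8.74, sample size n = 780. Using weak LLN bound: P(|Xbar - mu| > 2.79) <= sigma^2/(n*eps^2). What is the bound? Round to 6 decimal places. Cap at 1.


bound = min(1, sigma^2/(n*eps^2))
sigma^2 = 8.74^2 = 76.3876
n*eps^2 = 780 * 2.79^2 = 780 * 7.7841 = 6071.598
sigma^2/(n*eps^2) = 76.3876 / 6071.598 ≈ 0.01258114

0.012581


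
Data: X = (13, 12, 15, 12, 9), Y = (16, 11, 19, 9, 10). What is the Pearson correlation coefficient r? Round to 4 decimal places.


r = sum((xi-xbar)(yi-ybar)) / sqrt(sum((xi-xbar)^2) * sum((yi-ybar)^2))
n = 5, xbar = 61/5 = 12.2, ybar = 65/5 = 13
Sxy = sum((xi-xbar)(yi-ybar)) = 30
Sxx = sum((xi-xbar)^2) = 18.8
Syy = sum((yi-ybar)^2) = 74
sqrt(Sxx*Syy) ≈ 37.298794
r = Sxy / sqrt(Sxx*Syy) = 30 / 37.298794 ≈ 0.804316

0.8043


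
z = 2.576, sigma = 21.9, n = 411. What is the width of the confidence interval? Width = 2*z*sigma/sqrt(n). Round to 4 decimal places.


width = 2*z*sigma/sqrt(n)
2*z*sigma = 2 * 2.576 * 21.9 = 112.8288
sqrt(411) ≈ 20.273135
width = 112.8288 / 20.273135 ≈ 5.565434

5.5654


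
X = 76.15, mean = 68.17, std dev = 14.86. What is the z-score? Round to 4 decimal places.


z = (X - mu) / sigma
X - mu = 76.15 - 68.17 = 7.98
z = 7.98 / 14.86 = 399/743 ≈ 0.537012

0.5370


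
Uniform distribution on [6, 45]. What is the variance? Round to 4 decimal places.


Var = (b-a)^2 / 12
(b-a)^2 = (45 - 6)^2 = 1521
Var = 1521/12 = 126.75

126.7500


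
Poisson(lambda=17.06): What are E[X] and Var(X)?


E[X] = Var(X) = lambda = 17.06

17.06, 17.06


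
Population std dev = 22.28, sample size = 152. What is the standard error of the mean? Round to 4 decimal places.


SE = sigma / sqrt(n)
sqrt(152) ≈ 12.328828
SE = 22.28 / 12.328828 ≈ 1.807147

1.8071


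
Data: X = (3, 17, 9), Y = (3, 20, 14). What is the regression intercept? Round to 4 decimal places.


a = ybar - b*xbar, where b = sum((xi-xbar)(yi-ybar)) / sum((xi-xbar)^2)
n = 3, xbar = 29/3 ≈ 9.666667, ybar = 37/3 ≈ 12.333333
Sxy = sum((xi-xbar)(yi-ybar)) = 352/3 ≈ 117.333333
Sxx = sum((xi-xbar)^2) = 296/3 ≈ 98.666667
b = Sxy / Sxx = 44/37 ≈ 1.189189
a = 12.333333 - 1.189189 * 9.666667 = 31/37 ≈ 0.837838

0.8378


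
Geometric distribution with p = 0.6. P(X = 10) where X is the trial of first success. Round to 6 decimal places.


P = (1-p)^(k-1) * p
(1-p)^(k-1) = 0.4^9 = 0.000262144
P = 0.000262144 * 0.6 = 0.0001572864

0.000157


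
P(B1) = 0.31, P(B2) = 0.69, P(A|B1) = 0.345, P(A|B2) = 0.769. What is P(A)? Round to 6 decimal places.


P(A) = P(A|B1)*P(B1) + P(A|B2)*P(B2)
P(A|B1)*P(B1) = 0.345 * 0.31 = 0.10695
P(A|B2)*P(B2) = 0.769 * 0.69 = 0.53061
P(A) = 0.10695 + 0.53061 = 0.63756

0.637560


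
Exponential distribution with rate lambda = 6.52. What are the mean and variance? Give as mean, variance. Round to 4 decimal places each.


mean = 1/lam, var = 1/lam^2
mean = 1 / 6.52 = 25/163 ≈ 0.153374
lam^2 = 6.52^2 = 42.5104
var = 1 / 42.5104 ≈ 0.023524

0.1534, 0.0235


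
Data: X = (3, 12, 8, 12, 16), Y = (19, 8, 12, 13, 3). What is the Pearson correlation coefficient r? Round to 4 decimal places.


r = sum((xi-xbar)(yi-ybar)) / sqrt(sum((xi-xbar)^2) * sum((yi-ybar)^2))
n = 5, xbar = 51/5 = 10.2, ybar = 55/5 = 11
Sxy = sum((xi-xbar)(yi-ybar)) = -108
Sxx = sum((xi-xbar)^2) = 96.8
Syy = sum((yi-ybar)^2) = 142
sqrt(Sxx*Syy) ≈ 117.241631
r = Sxy / sqrt(Sxx*Syy) = -108 / 117.241631 ≈ -0.921174

-0.9212


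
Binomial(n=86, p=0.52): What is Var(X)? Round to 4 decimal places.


Var = n*p*(1-p) = 86 * 0.52 * 0.48 = 21.4656

21.4656


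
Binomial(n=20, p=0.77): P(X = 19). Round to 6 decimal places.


P = C(n,k) * p^k * (1-p)^(n-k)
C(20,19) = 20
p^k = 0.77^19 ≈ 0.006971461
(1-p)^(n-k) = 0.23^1 = 0.23
P = 20 * 0.006971461 * 0.23 ≈ 0.032069

0.032069


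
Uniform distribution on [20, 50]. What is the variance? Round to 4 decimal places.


Var = (b-a)^2 / 12
(b-a)^2 = (50 - 20)^2 = 900
Var = 900/12 = 75

75.0000


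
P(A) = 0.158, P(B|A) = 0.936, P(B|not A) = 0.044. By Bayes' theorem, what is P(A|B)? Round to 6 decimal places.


P(A|B) = P(B|A)*P(A) / P(B), P(B) = P(B|A)*P(A) + P(B|not A)*P(not A)
P(B|A)*P(A) = 0.936 * 0.158 = 0.147888
P(B|not A)*P(not A) = 0.044 * 0.842 = 0.037048
P(B) = 0.147888 + 0.037048 = 0.184936
P(A|B) = 0.147888 / 0.184936 ≈ 0.79967124

0.799671


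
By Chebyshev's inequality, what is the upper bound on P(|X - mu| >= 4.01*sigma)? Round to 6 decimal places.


P <= 1/k^2
k^2 = 4.01^2 = 16.0801
1/k^2 = 1 / 16.0801 ≈ 0.06218867

0.062189


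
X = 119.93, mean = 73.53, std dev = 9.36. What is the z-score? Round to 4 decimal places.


z = (X - mu) / sigma
X - mu = 119.93 - 73.53 = 46.4
z = 46.4 / 9.36 = 580/117 ≈ 4.957265

4.9573


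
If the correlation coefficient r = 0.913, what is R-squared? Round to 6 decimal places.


R^2 = r^2 = (0.913)^2 = 0.833569

0.833569


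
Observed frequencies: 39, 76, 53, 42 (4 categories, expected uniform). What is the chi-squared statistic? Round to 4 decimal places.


chi2 = sum((O-E)^2/E), E = total/4
total = 210, E = 210/4 = 52.5
(39 - 52.5)^2 / 52.5 = 182.25 / 52.5 = 243/70 ≈ 3.471429
(76 - 52.5)^2 / 52.5 = 552.25 / 52.5 = 2209/210 ≈ 10.519048
(53 - 52.5)^2 / 52.5 = 0.25 / 52.5 = 1/210 ≈ 0.004762
(42 - 52.5)^2 / 52.5 = 110.25 / 52.5 = 2.1
chi2 = 338/21 ≈ 16.095238

16.0952


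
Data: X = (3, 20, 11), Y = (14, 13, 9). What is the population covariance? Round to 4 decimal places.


Cov = (1/n)*sum((xi-xbar)(yi-ybar))
n = 3, xbar = 34/3 ≈ 11.333333, ybar = 36/3 = 12
sum((xi-xbar)(yi-ybar)) = -7
Cov = -7 / 3 = -7/3 ≈ -2.333333

-2.3333


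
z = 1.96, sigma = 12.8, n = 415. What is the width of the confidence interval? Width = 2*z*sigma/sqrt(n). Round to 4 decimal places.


width = 2*z*sigma/sqrt(n)
2*z*sigma = 2 * 1.96 * 12.8 = 50.176
sqrt(415) ≈ 20.371549
width = 50.176 / 20.371549 ≈ 2.463043

2.4630


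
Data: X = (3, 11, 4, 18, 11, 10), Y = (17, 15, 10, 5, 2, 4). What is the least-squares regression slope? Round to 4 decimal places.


b = sum((xi-xbar)(yi-ybar)) / sum((xi-xbar)^2)
n = 6, xbar = 57/6 = 9.5, ybar = 53/6 ≈ 8.833333
Sxy = sum((xi-xbar)(yi-ybar)) = -95.5
Sxx = sum((xi-xbar)^2) = 149.5
b = Sxy / Sxx = -191/299 ≈ -0.638796

-0.6388


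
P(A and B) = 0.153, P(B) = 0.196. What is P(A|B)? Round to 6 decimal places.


P(A|B) = P(A and B) / P(B) = 0.153 / 0.196 = 153/196 ≈ 0.78061224

0.780612


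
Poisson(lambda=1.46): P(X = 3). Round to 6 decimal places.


P = e^(-lam) * lam^k / k!
e^(-1.46) ≈ 0.2322363
lam^k = 1.46^3 = 3.112136
k! = 3! = 6
P = 0.2322363 * 3.112136 / 6 ≈ 0.120458

0.120458


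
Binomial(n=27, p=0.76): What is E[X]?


E[X] = n*p = 27 * 0.76 = 20.52

20.52


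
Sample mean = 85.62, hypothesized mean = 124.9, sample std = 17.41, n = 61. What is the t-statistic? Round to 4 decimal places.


t = (xbar - mu0) / (s/sqrt(n))
xbar - mu0 = 85.62 - 124.9 = -39.28
sqrt(61) ≈ 7.81024968
s/sqrt(n) = 17.41 / 7.81024968 ≈ 2.22912208
t = -39.28 / 2.22912208 ≈ -17.621287

-17.6213


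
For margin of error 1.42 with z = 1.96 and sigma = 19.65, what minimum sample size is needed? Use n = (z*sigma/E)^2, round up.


z*sigma/E = 1.96 * 19.65 / 1.42 = 19257/710 ≈ 27.122535
(z*sigma/E)^2 ≈ 735.631916
round up: n = 736

736


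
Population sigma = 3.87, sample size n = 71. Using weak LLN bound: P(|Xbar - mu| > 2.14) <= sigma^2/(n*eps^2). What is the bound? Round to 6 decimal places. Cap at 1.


bound = min(1, sigma^2/(n*eps^2))
sigma^2 = 3.87^2 = 14.9769
n*eps^2 = 71 * 2.14^2 = 71 * 4.5796 = 325.1516
sigma^2/(n*eps^2) = 14.9769 / 325.1516 ≈ 0.04606128

0.046061


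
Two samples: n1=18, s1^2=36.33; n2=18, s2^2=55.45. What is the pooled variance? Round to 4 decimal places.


sp^2 = ((n1-1)*s1^2 + (n2-1)*s2^2)/(n1+n2-2)
(n1-1)*s1^2 = 17 * 36.33 = 617.61
(n2-1)*s2^2 = 17 * 55.45 = 942.65
numerator = 617.61 + 942.65 = 1560.26
n1+n2-2 = 34
sp^2 = 1560.26 / 34 = 45.89

45.8900


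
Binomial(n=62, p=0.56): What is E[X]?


E[X] = n*p = 62 * 0.56 = 34.72

34.72


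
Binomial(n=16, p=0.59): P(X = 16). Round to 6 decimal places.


P = C(n,k) * p^k * (1-p)^(n-k)
C(16,16) = 1
p^k = 0.59^16 ≈ 0.0002155918
(1-p)^(n-k) = 0.41^0 = 1
P = 1 * 0.0002155918 * 1 ≈ 0.000216

0.000216


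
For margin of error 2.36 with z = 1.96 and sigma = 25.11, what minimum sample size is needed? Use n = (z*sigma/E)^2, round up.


z*sigma/E = 1.96 * 25.11 / 2.36 = 123039/5900 ≈ 20.854068
(z*sigma/E)^2 ≈ 434.892144
round up: n = 435

435


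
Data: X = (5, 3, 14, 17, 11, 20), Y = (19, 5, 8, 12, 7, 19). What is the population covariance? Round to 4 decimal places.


Cov = (1/n)*sum((xi-xbar)(yi-ybar))
n = 6, xbar = 70/6 = 35/3 ≈ 11.666667, ybar = 70/6 = 35/3 ≈ 11.666667
sum((xi-xbar)(yi-ybar)) = 199/3 ≈ 66.333333
Cov = 66.333333 / 6 = 199/18 ≈ 11.055556

11.0556


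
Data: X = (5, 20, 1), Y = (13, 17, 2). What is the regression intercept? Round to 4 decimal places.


a = ybar - b*xbar, where b = sum((xi-xbar)(yi-ybar)) / sum((xi-xbar)^2)
n = 3, xbar = 26/3 ≈ 8.666667, ybar = 32/3 ≈ 10.666667
Sxy = sum((xi-xbar)(yi-ybar)) = 389/3 ≈ 129.666667
Sxx = sum((xi-xbar)^2) = 602/3 ≈ 200.666667
b = Sxy / Sxx = 389/602 ≈ 0.646179
a = 10.666667 - 0.646179 * 8.666667 = 1525/301 ≈ 5.066445

5.0664


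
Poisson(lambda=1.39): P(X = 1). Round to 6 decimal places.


P = e^(-lam) * lam^k / k!
e^(-1.39) ≈ 0.2490753
lam^k = 1.39^1 = 1.39
k! = 1! = 1
P = 0.2490753 * 1.39 / 1 ≈ 0.346215

0.346215


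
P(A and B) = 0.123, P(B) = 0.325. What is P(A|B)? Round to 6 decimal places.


P(A|B) = P(A and B) / P(B) = 0.123 / 0.325 = 123/325 ≈ 0.37846154

0.378462


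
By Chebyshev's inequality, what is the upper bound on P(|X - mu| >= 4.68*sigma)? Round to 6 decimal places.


P <= 1/k^2
k^2 = 4.68^2 = 21.9024
1/k^2 = 1 / 21.9024 ≈ 0.04565710

0.045657


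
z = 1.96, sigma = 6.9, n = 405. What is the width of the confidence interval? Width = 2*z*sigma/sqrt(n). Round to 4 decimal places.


width = 2*z*sigma/sqrt(n)
2*z*sigma = 2 * 1.96 * 6.9 = 27.048
sqrt(405) ≈ 20.124612
width = 27.048 / 20.124612 ≈ 1.344026

1.3440


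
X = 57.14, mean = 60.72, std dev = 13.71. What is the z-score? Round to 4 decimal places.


z = (X - mu) / sigma
X - mu = 57.14 - 60.72 = -3.58
z = -3.58 / 13.71 = -358/1371 ≈ -0.261123

-0.2611


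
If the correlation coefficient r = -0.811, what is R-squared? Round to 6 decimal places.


R^2 = r^2 = (-0.811)^2 = 0.657721

0.657721


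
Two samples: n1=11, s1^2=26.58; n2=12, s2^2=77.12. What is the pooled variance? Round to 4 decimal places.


sp^2 = ((n1-1)*s1^2 + (n2-1)*s2^2)/(n1+n2-2)
(n1-1)*s1^2 = 10 * 26.58 = 265.8
(n2-1)*s2^2 = 11 * 77.12 = 848.32
numerator = 265.8 + 848.32 = 1114.12
n1+n2-2 = 21
sp^2 = 1114.12 / 21 = 3979/75 ≈ 53.053333

53.0533


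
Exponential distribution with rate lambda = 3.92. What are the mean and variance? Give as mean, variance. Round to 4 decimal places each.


mean = 1/lam, var = 1/lam^2
mean = 1 / 3.92 = 25/98 ≈ 0.255102
lam^2 = 3.92^2 = 15.3664
var = 1 / 15.3664 = 625/9604 ≈ 0.065077

0.2551, 0.0651


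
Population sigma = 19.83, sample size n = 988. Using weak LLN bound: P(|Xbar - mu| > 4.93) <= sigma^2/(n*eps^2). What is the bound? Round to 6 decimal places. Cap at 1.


bound = min(1, sigma^2/(n*eps^2))
sigma^2 = 19.83^2 = 393.2289
n*eps^2 = 988 * 4.93^2 = 988 * 24.3049 = 24013.2412
sigma^2/(n*eps^2) = 393.2289 / 24013.2412 ≈ 0.01637550

0.016376


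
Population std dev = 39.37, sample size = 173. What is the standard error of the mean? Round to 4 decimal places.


SE = sigma / sqrt(n)
sqrt(173) ≈ 13.152946
SE = 39.37 / 13.152946 ≈ 2.993246

2.9932


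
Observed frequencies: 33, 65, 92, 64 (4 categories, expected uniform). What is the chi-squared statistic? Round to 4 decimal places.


chi2 = sum((O-E)^2/E), E = total/4
total = 254, E = 254/4 = 63.5
(33 - 63.5)^2 / 63.5 = 930.25 / 63.5 = 3721/254 ≈ 14.649606
(65 - 63.5)^2 / 63.5 = 2.25 / 63.5 = 9/254 ≈ 0.035433
(92 - 63.5)^2 / 63.5 = 812.25 / 63.5 = 3249/254 ≈ 12.791339
(64 - 63.5)^2 / 63.5 = 0.25 / 63.5 = 1/254 ≈ 0.003937
chi2 = 3490/127 ≈ 27.480315

27.4803


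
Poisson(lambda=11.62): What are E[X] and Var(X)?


E[X] = Var(X) = lambda = 11.62

11.62, 11.62


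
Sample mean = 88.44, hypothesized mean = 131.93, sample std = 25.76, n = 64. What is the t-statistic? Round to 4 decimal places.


t = (xbar - mu0) / (s/sqrt(n))
xbar - mu0 = 88.44 - 131.93 = -43.49
sqrt(64) = 8
s/sqrt(n) = 25.76 / 8 = 3.22
t = -43.49 / 3.22 = -4349/322 ≈ -13.506211

-13.5062


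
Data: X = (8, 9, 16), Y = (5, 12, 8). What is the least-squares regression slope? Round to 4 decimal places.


b = sum((xi-xbar)(yi-ybar)) / sum((xi-xbar)^2)
n = 3, xbar = 33/3 = 11, ybar = 25/3 ≈ 8.333333
Sxy = sum((xi-xbar)(yi-ybar)) = 1
Sxx = sum((xi-xbar)^2) = 38
b = Sxy / Sxx = 1/38 ≈ 0.026316

0.0263


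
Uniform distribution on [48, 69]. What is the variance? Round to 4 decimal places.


Var = (b-a)^2 / 12
(b-a)^2 = (69 - 48)^2 = 441
Var = 441/12 = 36.75

36.7500


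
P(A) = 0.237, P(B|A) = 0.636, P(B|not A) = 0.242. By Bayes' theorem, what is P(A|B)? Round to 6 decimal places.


P(A|B) = P(B|A)*P(A) / P(B), P(B) = P(B|A)*P(A) + P(B|not A)*P(not A)
P(B|A)*P(A) = 0.636 * 0.237 = 0.150732
P(B|not A)*P(not A) = 0.242 * 0.763 = 0.184646
P(B) = 0.150732 + 0.184646 = 0.335378
P(A|B) = 0.150732 / 0.335378 ≈ 0.44943914

0.449439


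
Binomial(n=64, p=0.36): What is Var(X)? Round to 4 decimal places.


Var = n*p*(1-p) = 64 * 0.36 * 0.64 = 14.7456

14.7456


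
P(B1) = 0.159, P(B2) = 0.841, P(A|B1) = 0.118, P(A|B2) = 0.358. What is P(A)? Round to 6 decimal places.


P(A) = P(A|B1)*P(B1) + P(A|B2)*P(B2)
P(A|B1)*P(B1) = 0.118 * 0.159 = 0.018762
P(A|B2)*P(B2) = 0.358 * 0.841 = 0.301078
P(A) = 0.018762 + 0.301078 = 0.31984

0.319840


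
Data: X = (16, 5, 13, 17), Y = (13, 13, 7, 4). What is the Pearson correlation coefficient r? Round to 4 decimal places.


r = sum((xi-xbar)(yi-ybar)) / sqrt(sum((xi-xbar)^2) * sum((yi-ybar)^2))
n = 4, xbar = 51/4 = 12.75, ybar = 37/4 = 9.25
Sxy = sum((xi-xbar)(yi-ybar)) = -39.75
Sxx = sum((xi-xbar)^2) = 88.75
Syy = sum((yi-ybar)^2) = 60.75
sqrt(Sxx*Syy) ≈ 73.427260
r = Sxy / sqrt(Sxx*Syy) = -39.75 / 73.427260 ≈ -0.541352

-0.5414


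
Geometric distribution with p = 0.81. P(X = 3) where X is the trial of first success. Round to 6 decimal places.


P = (1-p)^(k-1) * p
(1-p)^(k-1) = 0.19^2 = 0.0361
P = 0.0361 * 0.81 = 0.029241

0.029241


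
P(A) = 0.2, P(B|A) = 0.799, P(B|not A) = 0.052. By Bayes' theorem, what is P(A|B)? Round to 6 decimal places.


P(A|B) = P(B|A)*P(A) / P(B), P(B) = P(B|A)*P(A) + P(B|not A)*P(not A)
P(B|A)*P(A) = 0.799 * 0.2 = 0.1598
P(B|not A)*P(not A) = 0.052 * 0.8 = 0.0416
P(B) = 0.1598 + 0.0416 = 0.2014
P(A|B) = 0.1598 / 0.2014 = 799/1007 ≈ 0.79344588

0.793446


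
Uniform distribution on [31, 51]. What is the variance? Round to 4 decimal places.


Var = (b-a)^2 / 12
(b-a)^2 = (51 - 31)^2 = 400
Var = 400/12 ≈ 33.333333

33.3333


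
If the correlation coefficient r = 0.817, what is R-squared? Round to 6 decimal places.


R^2 = r^2 = (0.817)^2 = 0.667489

0.667489


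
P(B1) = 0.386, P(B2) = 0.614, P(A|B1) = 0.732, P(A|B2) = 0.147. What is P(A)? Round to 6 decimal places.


P(A) = P(A|B1)*P(B1) + P(A|B2)*P(B2)
P(A|B1)*P(B1) = 0.732 * 0.386 = 0.282552
P(A|B2)*P(B2) = 0.147 * 0.614 = 0.090258
P(A) = 0.282552 + 0.090258 = 0.37281

0.372810


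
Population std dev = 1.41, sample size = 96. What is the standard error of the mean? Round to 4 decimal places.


SE = sigma / sqrt(n)
sqrt(96) ≈ 9.797959
SE = 1.41 / 9.797959 ≈ 0.143908

0.1439


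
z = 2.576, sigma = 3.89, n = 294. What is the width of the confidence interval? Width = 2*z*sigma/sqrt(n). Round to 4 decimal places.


width = 2*z*sigma/sqrt(n)
2*z*sigma = 2 * 2.576 * 3.89 = 20.04128
sqrt(294) ≈ 17.146428
width = 20.04128 / 17.146428 ≈ 1.168831

1.1688


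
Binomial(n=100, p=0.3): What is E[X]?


E[X] = n*p = 100 * 0.3 = 30

30


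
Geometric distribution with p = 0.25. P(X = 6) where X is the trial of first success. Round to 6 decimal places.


P = (1-p)^(k-1) * p
(1-p)^(k-1) = 0.75^5 = 243/1024 ≈ 0.2373047
P = 0.2373047 * 0.25 = 243/4096 ≈ 0.05932617

0.059326


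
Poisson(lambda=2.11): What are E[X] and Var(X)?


E[X] = Var(X) = lambda = 2.11

2.11, 2.11


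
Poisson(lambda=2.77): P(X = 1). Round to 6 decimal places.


P = e^(-lam) * lam^k / k!
e^(-2.77) ≈ 0.06266200
lam^k = 2.77^1 = 2.77
k! = 1! = 1
P = 0.06266200 * 2.77 / 1 ≈ 0.173574

0.173574


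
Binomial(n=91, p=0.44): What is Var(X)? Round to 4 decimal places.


Var = n*p*(1-p) = 91 * 0.44 * 0.56 = 22.4224

22.4224


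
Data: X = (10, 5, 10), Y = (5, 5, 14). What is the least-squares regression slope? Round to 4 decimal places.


b = sum((xi-xbar)(yi-ybar)) / sum((xi-xbar)^2)
n = 3, xbar = 25/3 ≈ 8.333333, ybar = 24/3 = 8
Sxy = sum((xi-xbar)(yi-ybar)) = 15
Sxx = sum((xi-xbar)^2) = 50/3 ≈ 16.666667
b = Sxy / Sxx = 0.9

0.9000


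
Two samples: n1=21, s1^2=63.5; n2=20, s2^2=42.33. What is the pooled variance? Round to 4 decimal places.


sp^2 = ((n1-1)*s1^2 + (n2-1)*s2^2)/(n1+n2-2)
(n1-1)*s1^2 = 20 * 63.5 = 1270
(n2-1)*s2^2 = 19 * 42.33 = 804.27
numerator = 1270 + 804.27 = 2074.27
n1+n2-2 = 39
sp^2 = 2074.27 / 39 = 207427/3900 ≈ 53.186410

53.1864


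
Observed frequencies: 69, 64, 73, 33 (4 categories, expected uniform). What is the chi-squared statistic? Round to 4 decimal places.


chi2 = sum((O-E)^2/E), E = total/4
total = 239, E = 239/4 = 59.75
(69 - 59.75)^2 / 59.75 = 85.5625 / 59.75 = 1369/956 ≈ 1.432008
(64 - 59.75)^2 / 59.75 = 18.0625 / 59.75 = 289/956 ≈ 0.302301
(73 - 59.75)^2 / 59.75 = 175.5625 / 59.75 = 2809/956 ≈ 2.938285
(33 - 59.75)^2 / 59.75 = 715.5625 / 59.75 = 11449/956 ≈ 11.975941
chi2 = 3979/239 ≈ 16.648536

16.6485


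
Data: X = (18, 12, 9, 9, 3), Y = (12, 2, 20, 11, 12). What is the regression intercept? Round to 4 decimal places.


a = ybar - b*xbar, where b = sum((xi-xbar)(yi-ybar)) / sum((xi-xbar)^2)
n = 5, xbar = 51/5 = 10.2, ybar = 57/5 = 11.4
Sxy = sum((xi-xbar)(yi-ybar)) = -26.4
Sxx = sum((xi-xbar)^2) = 118.8
b = Sxy / Sxx = -2/9 ≈ -0.222222
a = 11.4 - (-0.222222) * 10.2 = 41/3 ≈ 13.666667

13.6667


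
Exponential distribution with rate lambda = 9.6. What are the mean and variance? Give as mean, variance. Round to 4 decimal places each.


mean = 1/lam, var = 1/lam^2
mean = 1 / 9.6 = 5/48 ≈ 0.104167
lam^2 = 9.6^2 = 92.16
var = 1 / 92.16 = 25/2304 ≈ 0.010851

0.1042, 0.0109


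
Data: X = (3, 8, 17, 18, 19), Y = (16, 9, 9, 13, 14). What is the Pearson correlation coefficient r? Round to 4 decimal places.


r = sum((xi-xbar)(yi-ybar)) / sqrt(sum((xi-xbar)^2) * sum((yi-ybar)^2))
n = 5, xbar = 65/5 = 13, ybar = 61/5 = 12.2
Sxy = sum((xi-xbar)(yi-ybar)) = -20
Sxx = sum((xi-xbar)^2) = 202
Syy = sum((yi-ybar)^2) = 38.8
sqrt(Sxx*Syy) ≈ 88.530221
r = Sxy / sqrt(Sxx*Syy) = -20 / 88.530221 ≈ -0.225912

-0.2259


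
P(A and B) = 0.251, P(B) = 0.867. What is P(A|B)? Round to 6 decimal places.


P(A|B) = P(A and B) / P(B) = 0.251 / 0.867 = 251/867 ≈ 0.28950404

0.289504


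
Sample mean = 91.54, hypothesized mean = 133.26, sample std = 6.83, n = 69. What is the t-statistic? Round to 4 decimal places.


t = (xbar - mu0) / (s/sqrt(n))
xbar - mu0 = 91.54 - 133.26 = -41.72
sqrt(69) ≈ 8.30662386
s/sqrt(n) = 6.83 / 8.30662386 ≈ 0.82223538
t = -41.72 / 0.82223538 ≈ -50.739729

-50.7397


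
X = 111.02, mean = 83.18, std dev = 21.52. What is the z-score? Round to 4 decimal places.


z = (X - mu) / sigma
X - mu = 111.02 - 83.18 = 27.84
z = 27.84 / 21.52 = 348/269 ≈ 1.293680

1.2937


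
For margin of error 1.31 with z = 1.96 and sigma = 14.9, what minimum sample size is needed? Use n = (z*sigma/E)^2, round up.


z*sigma/E = 1.96 * 14.9 / 1.31 = 14602/655 ≈ 22.293130
(z*sigma/E)^2 ≈ 496.983635
round up: n = 497

497


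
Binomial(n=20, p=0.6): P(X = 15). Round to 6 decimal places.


P = C(n,k) * p^k * (1-p)^(n-k)
C(20,15) = 15504
p^k = 0.6^15 ≈ 0.0004701850
(1-p)^(n-k) = 0.4^5 = 0.01024
P = 15504 * 0.0004701850 * 0.01024 ≈ 0.074647

0.074647


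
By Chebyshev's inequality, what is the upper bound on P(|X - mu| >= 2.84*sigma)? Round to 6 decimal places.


P <= 1/k^2
k^2 = 2.84^2 = 8.0656
1/k^2 = 1 / 8.0656 = 625/5041 ≈ 0.12398334

0.123983


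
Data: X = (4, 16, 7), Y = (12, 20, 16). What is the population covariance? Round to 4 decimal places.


Cov = (1/n)*sum((xi-xbar)(yi-ybar))
n = 3, xbar = 27/3 = 9, ybar = 48/3 = 16
sum((xi-xbar)(yi-ybar)) = 48
Cov = 48 / 3 = 16

16.0000


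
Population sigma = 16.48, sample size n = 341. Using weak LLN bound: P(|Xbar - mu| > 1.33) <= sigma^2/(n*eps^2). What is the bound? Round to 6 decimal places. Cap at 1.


bound = min(1, sigma^2/(n*eps^2))
sigma^2 = 16.48^2 = 271.5904
n*eps^2 = 341 * 1.33^2 = 341 * 1.7689 = 603.1949
sigma^2/(n*eps^2) = 271.5904 / 603.1949 ≈ 0.45025314

0.450253


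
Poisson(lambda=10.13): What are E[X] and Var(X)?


E[X] = Var(X) = lambda = 10.13

10.13, 10.13


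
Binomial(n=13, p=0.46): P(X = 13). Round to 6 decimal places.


P = C(n,k) * p^k * (1-p)^(n-k)
C(13,13) = 1
p^k = 0.46^13 ≈ 0.00004129066
(1-p)^(n-k) = 0.54^0 = 1
P = 1 * 0.00004129066 * 1 ≈ 0.000041

0.000041


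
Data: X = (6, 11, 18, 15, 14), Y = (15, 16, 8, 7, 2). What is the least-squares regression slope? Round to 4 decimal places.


b = sum((xi-xbar)(yi-ybar)) / sum((xi-xbar)^2)
n = 5, xbar = 64/5 = 12.8, ybar = 48/5 = 9.6
Sxy = sum((xi-xbar)(yi-ybar)) = -71.4
Sxx = sum((xi-xbar)^2) = 82.8
b = Sxy / Sxx = -119/138 ≈ -0.862319

-0.8623


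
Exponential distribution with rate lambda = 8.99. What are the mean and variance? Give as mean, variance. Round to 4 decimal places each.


mean = 1/lam, var = 1/lam^2
mean = 1 / 8.99 = 100/899 ≈ 0.111235
lam^2 = 8.99^2 = 80.8201
var = 1 / 80.8201 ≈ 0.012373

0.1112, 0.0124


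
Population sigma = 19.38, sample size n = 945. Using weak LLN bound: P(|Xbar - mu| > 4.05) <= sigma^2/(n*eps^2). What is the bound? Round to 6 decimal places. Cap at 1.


bound = min(1, sigma^2/(n*eps^2))
sigma^2 = 19.38^2 = 375.5844
n*eps^2 = 945 * 4.05^2 = 945 * 16.4025 = 15500.3625
sigma^2/(n*eps^2) = 375.5844 / 15500.3625 ≈ 0.02423068

0.024231


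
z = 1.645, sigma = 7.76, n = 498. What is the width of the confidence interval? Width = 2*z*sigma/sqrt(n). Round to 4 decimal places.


width = 2*z*sigma/sqrt(n)
2*z*sigma = 2 * 1.645 * 7.76 = 25.5304
sqrt(498) ≈ 22.315914
width = 25.5304 / 22.315914 ≈ 1.144045

1.1440


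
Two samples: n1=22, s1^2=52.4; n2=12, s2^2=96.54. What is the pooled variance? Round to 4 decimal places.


sp^2 = ((n1-1)*s1^2 + (n2-1)*s2^2)/(n1+n2-2)
(n1-1)*s1^2 = 21 * 52.4 = 1100.4
(n2-1)*s2^2 = 11 * 96.54 = 1061.94
numerator = 1100.4 + 1061.94 = 2162.34
n1+n2-2 = 32
sp^2 = 2162.34 / 32 = 67.573125

67.5731


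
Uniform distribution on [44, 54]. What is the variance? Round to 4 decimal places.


Var = (b-a)^2 / 12
(b-a)^2 = (54 - 44)^2 = 100
Var = 100/12 ≈ 8.333333

8.3333


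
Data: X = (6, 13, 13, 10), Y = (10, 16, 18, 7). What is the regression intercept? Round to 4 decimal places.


a = ybar - b*xbar, where b = sum((xi-xbar)(yi-ybar)) / sum((xi-xbar)^2)
n = 4, xbar = 42/4 = 10.5, ybar = 51/4 = 12.75
Sxy = sum((xi-xbar)(yi-ybar)) = 36.5
Sxx = sum((xi-xbar)^2) = 33
b = Sxy / Sxx = 73/66 ≈ 1.106061
a = 12.75 - 1.106061 * 10.5 = 25/22 ≈ 1.136364

1.1364


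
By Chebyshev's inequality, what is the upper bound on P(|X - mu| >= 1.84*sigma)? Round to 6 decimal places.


P <= 1/k^2
k^2 = 1.84^2 = 3.3856
1/k^2 = 1 / 3.3856 = 625/2116 ≈ 0.29536862

0.295369


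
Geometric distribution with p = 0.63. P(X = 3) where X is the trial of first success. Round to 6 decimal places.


P = (1-p)^(k-1) * p
(1-p)^(k-1) = 0.37^2 = 0.1369
P = 0.1369 * 0.63 = 0.086247

0.086247


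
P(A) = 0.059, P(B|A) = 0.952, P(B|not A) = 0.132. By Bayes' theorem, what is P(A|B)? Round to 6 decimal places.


P(A|B) = P(B|A)*P(A) / P(B), P(B) = P(B|A)*P(A) + P(B|not A)*P(not A)
P(B|A)*P(A) = 0.952 * 0.059 = 0.056168
P(B|not A)*P(not A) = 0.132 * 0.941 = 0.124212
P(B) = 0.056168 + 0.124212 = 0.18038
P(A|B) = 0.056168 / 0.18038 ≈ 0.31138707

0.311387


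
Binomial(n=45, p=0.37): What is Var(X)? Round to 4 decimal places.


Var = n*p*(1-p) = 45 * 0.37 * 0.63 = 10.4895

10.4895


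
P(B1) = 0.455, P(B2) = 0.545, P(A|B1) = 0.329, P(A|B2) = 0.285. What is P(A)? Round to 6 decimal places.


P(A) = P(A|B1)*P(B1) + P(A|B2)*P(B2)
P(A|B1)*P(B1) = 0.329 * 0.455 = 0.149695
P(A|B2)*P(B2) = 0.285 * 0.545 = 0.155325
P(A) = 0.149695 + 0.155325 = 0.30502

0.305020


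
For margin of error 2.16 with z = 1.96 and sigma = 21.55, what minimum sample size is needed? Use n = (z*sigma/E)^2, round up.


z*sigma/E = 1.96 * 21.55 / 2.16 = 21119/1080 ≈ 19.554630
(z*sigma/E)^2 ≈ 382.383540
round up: n = 383

383


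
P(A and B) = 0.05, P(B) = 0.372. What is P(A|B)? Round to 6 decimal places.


P(A|B) = P(A and B) / P(B) = 0.05 / 0.372 = 25/186 ≈ 0.13440860

0.134409


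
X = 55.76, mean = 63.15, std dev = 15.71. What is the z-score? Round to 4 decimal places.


z = (X - mu) / sigma
X - mu = 55.76 - 63.15 = -7.39
z = -7.39 / 15.71 = -739/1571 ≈ -0.470401

-0.4704


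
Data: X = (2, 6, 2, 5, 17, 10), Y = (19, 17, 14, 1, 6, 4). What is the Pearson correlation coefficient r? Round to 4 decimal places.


r = sum((xi-xbar)(yi-ybar)) / sqrt(sum((xi-xbar)^2) * sum((yi-ybar)^2))
n = 6, xbar = 42/6 = 7, ybar = 61/6 ≈ 10.166667
Sxy = sum((xi-xbar)(yi-ybar)) = -112
Sxx = sum((xi-xbar)^2) = 164
Syy = sum((yi-ybar)^2) = 1673/6 ≈ 278.833333
sqrt(Sxx*Syy) ≈ 213.842621
r = Sxy / sqrt(Sxx*Syy) = -112 / 213.842621 ≈ -0.523750

-0.5237


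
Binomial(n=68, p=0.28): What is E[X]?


E[X] = n*p = 68 * 0.28 = 19.04

19.04


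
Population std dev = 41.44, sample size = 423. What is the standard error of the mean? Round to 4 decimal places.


SE = sigma / sqrt(n)
sqrt(423) ≈ 20.566964
SE = 41.44 / 20.566964 ≈ 2.014882

2.0149


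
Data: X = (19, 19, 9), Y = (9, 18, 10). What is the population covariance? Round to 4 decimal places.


Cov = (1/n)*sum((xi-xbar)(yi-ybar))
n = 3, xbar = 47/3 ≈ 15.666667, ybar = 37/3 ≈ 12.333333
sum((xi-xbar)(yi-ybar)) = 70/3 ≈ 23.333333
Cov = 23.333333 / 3 = 70/9 ≈ 7.777778

7.7778


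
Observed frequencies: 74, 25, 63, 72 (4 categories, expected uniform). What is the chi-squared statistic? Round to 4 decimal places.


chi2 = sum((O-E)^2/E), E = total/4
total = 234, E = 234/4 = 58.5
(74 - 58.5)^2 / 58.5 = 240.25 / 58.5 = 961/234 ≈ 4.106838
(25 - 58.5)^2 / 58.5 = 1122.25 / 58.5 = 4489/234 ≈ 19.183761
(63 - 58.5)^2 / 58.5 = 20.25 / 58.5 = 9/26 ≈ 0.346154
(72 - 58.5)^2 / 58.5 = 182.25 / 58.5 = 81/26 ≈ 3.115385
chi2 = 3130/117 ≈ 26.752137

26.7521


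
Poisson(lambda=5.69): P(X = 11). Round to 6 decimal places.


P = e^(-lam) * lam^k / k!
e^(-5.69) ≈ 0.003379593
lam^k = 5.69^11 ≈ 202411382.110582
k! = 11! = 39916800
P = 0.003379593 * 202411382.110582 / 39916800 ≈ 0.017137

0.017137


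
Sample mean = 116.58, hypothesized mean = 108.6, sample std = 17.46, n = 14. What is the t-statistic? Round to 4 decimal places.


t = (xbar - mu0) / (s/sqrt(n))
xbar - mu0 = 116.58 - 108.6 = 7.98
sqrt(14) ≈ 3.74165739
s/sqrt(n) = 17.46 / 3.74165739 ≈ 4.66638128
t = 7.98 / 4.66638128 ≈ 1.710105

1.7101


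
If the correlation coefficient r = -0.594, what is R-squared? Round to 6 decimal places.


R^2 = r^2 = (-0.594)^2 = 0.352836

0.352836


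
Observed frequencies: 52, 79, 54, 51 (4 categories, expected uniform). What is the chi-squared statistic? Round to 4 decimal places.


chi2 = sum((O-E)^2/E), E = total/4
total = 236, E = 236/4 = 59
(52 - 59)^2 / 59 = 49 / 59 = 49/59 ≈ 0.830508
(79 - 59)^2 / 59 = 400 / 59 = 400/59 ≈ 6.779661
(54 - 59)^2 / 59 = 25 / 59 = 25/59 ≈ 0.423729
(51 - 59)^2 / 59 = 64 / 59 = 64/59 ≈ 1.084746
chi2 = 538/59 ≈ 9.118644

9.1186


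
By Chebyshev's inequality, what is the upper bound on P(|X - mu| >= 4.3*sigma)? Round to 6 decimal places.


P <= 1/k^2
k^2 = 4.3^2 = 18.49
1/k^2 = 1 / 18.49 = 100/1849 ≈ 0.05408329

0.054083


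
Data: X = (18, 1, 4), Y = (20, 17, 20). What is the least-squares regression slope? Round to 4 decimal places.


b = sum((xi-xbar)(yi-ybar)) / sum((xi-xbar)^2)
n = 3, xbar = 23/3 ≈ 7.666667, ybar = 57/3 = 19
Sxy = sum((xi-xbar)(yi-ybar)) = 20
Sxx = sum((xi-xbar)^2) = 494/3 ≈ 164.666667
b = Sxy / Sxx = 30/247 ≈ 0.121457

0.1215


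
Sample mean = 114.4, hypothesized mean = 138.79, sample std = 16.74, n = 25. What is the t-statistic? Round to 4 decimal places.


t = (xbar - mu0) / (s/sqrt(n))
xbar - mu0 = 114.4 - 138.79 = -24.39
sqrt(25) = 5
s/sqrt(n) = 16.74 / 5 = 3.348
t = -24.39 / 3.348 = -1355/186 ≈ -7.284946

-7.2849


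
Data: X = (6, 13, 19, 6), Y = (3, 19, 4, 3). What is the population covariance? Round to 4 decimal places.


Cov = (1/n)*sum((xi-xbar)(yi-ybar))
n = 4, xbar = 44/4 = 11, ybar = 29/4 = 7.25
sum((xi-xbar)(yi-ybar)) = 40
Cov = 40 / 4 = 10

10.0000


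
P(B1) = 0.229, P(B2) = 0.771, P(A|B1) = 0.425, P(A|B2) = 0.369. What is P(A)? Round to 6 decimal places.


P(A) = P(A|B1)*P(B1) + P(A|B2)*P(B2)
P(A|B1)*P(B1) = 0.425 * 0.229 = 0.097325
P(A|B2)*P(B2) = 0.369 * 0.771 = 0.284499
P(A) = 0.097325 + 0.284499 = 0.381824

0.381824


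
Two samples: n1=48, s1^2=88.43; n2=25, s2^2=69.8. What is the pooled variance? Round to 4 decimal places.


sp^2 = ((n1-1)*s1^2 + (n2-1)*s2^2)/(n1+n2-2)
(n1-1)*s1^2 = 47 * 88.43 = 4156.21
(n2-1)*s2^2 = 24 * 69.8 = 1675.2
numerator = 4156.21 + 1675.2 = 5831.41
n1+n2-2 = 71
sp^2 = 5831.41 / 71 = 583141/7100 ≈ 82.132535

82.1325


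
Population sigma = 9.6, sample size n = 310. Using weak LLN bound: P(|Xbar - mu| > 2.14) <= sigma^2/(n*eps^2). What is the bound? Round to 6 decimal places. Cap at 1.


bound = min(1, sigma^2/(n*eps^2))
sigma^2 = 9.6^2 = 92.16
n*eps^2 = 310 * 2.14^2 = 310 * 4.5796 = 1419.676
sigma^2/(n*eps^2) = 92.16 / 1419.676 ≈ 0.06491622

0.064916


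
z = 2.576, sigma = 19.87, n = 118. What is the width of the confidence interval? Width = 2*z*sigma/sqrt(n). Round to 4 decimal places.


width = 2*z*sigma/sqrt(n)
2*z*sigma = 2 * 2.576 * 19.87 = 102.37024
sqrt(118) ≈ 10.862780
width = 102.37024 / 10.862780 ≈ 9.423944

9.4239


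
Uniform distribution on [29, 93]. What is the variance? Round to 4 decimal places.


Var = (b-a)^2 / 12
(b-a)^2 = (93 - 29)^2 = 4096
Var = 4096/12 ≈ 341.333333

341.3333


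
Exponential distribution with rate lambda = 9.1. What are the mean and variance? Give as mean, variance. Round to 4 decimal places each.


mean = 1/lam, var = 1/lam^2
mean = 1 / 9.1 = 10/91 ≈ 0.109890
lam^2 = 9.1^2 = 82.81
var = 1 / 82.81 = 100/8281 ≈ 0.012076

0.1099, 0.0121


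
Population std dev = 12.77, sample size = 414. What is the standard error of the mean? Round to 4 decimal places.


SE = sigma / sqrt(n)
sqrt(414) ≈ 20.346990
SE = 12.77 / 20.346990 ≈ 0.627611

0.6276


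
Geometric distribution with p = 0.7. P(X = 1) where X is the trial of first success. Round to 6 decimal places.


P = (1-p)^(k-1) * p
(1-p)^(k-1) = 0.3^0 = 1
P = 1 * 0.7 = 0.7

0.700000


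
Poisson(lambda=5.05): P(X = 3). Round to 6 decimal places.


P = e^(-lam) * lam^k / k!
e^(-5.05) ≈ 0.006409333
lam^k = 5.05^3 = 128.787625
k! = 3! = 6
P = 0.006409333 * 128.787625 / 6 ≈ 0.137574

0.137574


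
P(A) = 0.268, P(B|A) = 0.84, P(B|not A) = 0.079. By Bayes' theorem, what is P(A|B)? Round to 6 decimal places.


P(A|B) = P(B|A)*P(A) / P(B), P(B) = P(B|A)*P(A) + P(B|not A)*P(not A)
P(B|A)*P(A) = 0.84 * 0.268 = 0.22512
P(B|not A)*P(not A) = 0.079 * 0.732 = 0.057828
P(B) = 0.22512 + 0.057828 = 0.282948
P(A|B) = 0.22512 / 0.282948 ≈ 0.79562322

0.795623


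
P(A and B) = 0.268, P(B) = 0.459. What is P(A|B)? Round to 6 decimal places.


P(A|B) = P(A and B) / P(B) = 0.268 / 0.459 = 268/459 ≈ 0.58387800

0.583878


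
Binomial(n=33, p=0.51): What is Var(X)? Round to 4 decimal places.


Var = n*p*(1-p) = 33 * 0.51 * 0.49 = 8.2467

8.2467


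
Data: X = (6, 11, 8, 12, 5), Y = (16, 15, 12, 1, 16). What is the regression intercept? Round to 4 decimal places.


a = ybar - b*xbar, where b = sum((xi-xbar)(yi-ybar)) / sum((xi-xbar)^2)
n = 5, xbar = 42/5 = 8.4, ybar = 60/5 = 12
Sxy = sum((xi-xbar)(yi-ybar)) = -55
Sxx = sum((xi-xbar)^2) = 37.2
b = Sxy / Sxx = -275/186 ≈ -1.478495
a = 12 - (-1.478495) * 8.4 = 757/31 ≈ 24.419355

24.4194


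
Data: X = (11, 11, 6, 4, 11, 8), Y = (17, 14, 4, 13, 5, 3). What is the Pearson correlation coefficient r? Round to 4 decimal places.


r = sum((xi-xbar)(yi-ybar)) / sqrt(sum((xi-xbar)^2) * sum((yi-ybar)^2))
n = 6, xbar = 51/6 = 8.5, ybar = 56/6 = 28/3 ≈ 9.333333
Sxy = sum((xi-xbar)(yi-ybar)) = 20
Sxx = sum((xi-xbar)^2) = 45.5
Syy = sum((yi-ybar)^2) = 544/3 ≈ 181.333333
sqrt(Sxx*Syy) ≈ 90.833180
r = Sxy / sqrt(Sxx*Syy) = 20 / 90.833180 ≈ 0.220184

0.2202


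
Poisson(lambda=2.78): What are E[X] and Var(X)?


E[X] = Var(X) = lambda = 2.78

2.78, 2.78


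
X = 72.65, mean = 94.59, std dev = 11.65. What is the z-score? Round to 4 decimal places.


z = (X - mu) / sigma
X - mu = 72.65 - 94.59 = -21.94
z = -21.94 / 11.65 = -2194/1165 ≈ -1.883262

-1.8833


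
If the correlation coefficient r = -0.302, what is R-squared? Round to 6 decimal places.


R^2 = r^2 = (-0.302)^2 = 0.091204

0.091204


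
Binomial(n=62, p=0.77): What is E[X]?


E[X] = n*p = 62 * 0.77 = 47.74

47.74


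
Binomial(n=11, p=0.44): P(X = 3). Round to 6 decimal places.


P = C(n,k) * p^k * (1-p)^(n-k)
C(11,3) = 165
p^k = 0.44^3 = 0.085184
(1-p)^(n-k) = 0.56^8 ≈ 0.009671731
P = 165 * 0.085184 * 0.009671731 ≈ 0.135940

0.135940


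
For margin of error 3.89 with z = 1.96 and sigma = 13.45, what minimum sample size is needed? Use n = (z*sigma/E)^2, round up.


z*sigma/E = 1.96 * 13.45 / 3.89 = 13181/1945 ≈ 6.776864
(z*sigma/E)^2 ≈ 45.925882
round up: n = 46

46


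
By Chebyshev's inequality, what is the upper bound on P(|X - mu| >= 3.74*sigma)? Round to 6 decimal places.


P <= 1/k^2
k^2 = 3.74^2 = 13.9876
1/k^2 = 1 / 13.9876 ≈ 0.07149189

0.071492


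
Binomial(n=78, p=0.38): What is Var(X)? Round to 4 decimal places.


Var = n*p*(1-p) = 78 * 0.38 * 0.62 = 18.3768

18.3768


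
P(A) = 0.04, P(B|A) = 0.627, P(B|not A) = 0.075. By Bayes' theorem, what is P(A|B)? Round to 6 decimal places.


P(A|B) = P(B|A)*P(A) / P(B), P(B) = P(B|A)*P(A) + P(B|not A)*P(not A)
P(B|A)*P(A) = 0.627 * 0.04 = 0.02508
P(B|not A)*P(not A) = 0.075 * 0.96 = 0.072
P(B) = 0.02508 + 0.072 = 0.09708
P(A|B) = 0.02508 / 0.09708 = 209/809 ≈ 0.25834363

0.258344


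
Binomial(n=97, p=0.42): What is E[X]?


E[X] = n*p = 97 * 0.42 = 40.74

40.74


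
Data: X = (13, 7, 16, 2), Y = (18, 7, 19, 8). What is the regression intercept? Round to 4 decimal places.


a = ybar - b*xbar, where b = sum((xi-xbar)(yi-ybar)) / sum((xi-xbar)^2)
n = 4, xbar = 38/4 = 9.5, ybar = 52/4 = 13
Sxy = sum((xi-xbar)(yi-ybar)) = 109
Sxx = sum((xi-xbar)^2) = 117
b = Sxy / Sxx = 109/117 ≈ 0.931624
a = 13 - 0.931624 * 9.5 = 971/234 ≈ 4.149573

4.1496


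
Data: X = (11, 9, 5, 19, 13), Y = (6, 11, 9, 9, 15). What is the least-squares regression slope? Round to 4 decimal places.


b = sum((xi-xbar)(yi-ybar)) / sum((xi-xbar)^2)
n = 5, xbar = 57/5 = 11.4, ybar = 50/5 = 10
Sxy = sum((xi-xbar)(yi-ybar)) = 6
Sxx = sum((xi-xbar)^2) = 107.2
b = Sxy / Sxx = 15/268 ≈ 0.055970

0.0560


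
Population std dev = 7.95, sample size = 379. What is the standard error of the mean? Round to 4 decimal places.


SE = sigma / sqrt(n)
sqrt(379) ≈ 19.467922
SE = 7.95 / 19.467922 ≈ 0.408364

0.4084


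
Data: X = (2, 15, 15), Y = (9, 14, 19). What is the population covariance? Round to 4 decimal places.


Cov = (1/n)*sum((xi-xbar)(yi-ybar))
n = 3, xbar = 32/3 ≈ 10.666667, ybar = 42/3 = 14
sum((xi-xbar)(yi-ybar)) = 65
Cov = 65 / 3 = 65/3 ≈ 21.666667

21.6667


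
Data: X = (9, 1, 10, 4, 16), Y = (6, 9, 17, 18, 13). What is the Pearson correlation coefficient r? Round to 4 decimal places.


r = sum((xi-xbar)(yi-ybar)) / sqrt(sum((xi-xbar)^2) * sum((yi-ybar)^2))
n = 5, xbar = 40/5 = 8, ybar = 63/5 = 12.6
Sxy = sum((xi-xbar)(yi-ybar)) = 9
Sxx = sum((xi-xbar)^2) = 134
Syy = sum((yi-ybar)^2) = 105.2
sqrt(Sxx*Syy) ≈ 118.729946
r = Sxy / sqrt(Sxx*Syy) = 9 / 118.729946 ≈ 0.075802

0.0758


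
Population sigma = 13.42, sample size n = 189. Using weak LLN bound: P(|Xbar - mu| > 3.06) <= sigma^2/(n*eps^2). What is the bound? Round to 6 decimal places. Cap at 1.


bound = min(1, sigma^2/(n*eps^2))
sigma^2 = 13.42^2 = 180.0964
n*eps^2 = 189 * 3.06^2 = 189 * 9.3636 = 1769.7204
sigma^2/(n*eps^2) = 180.0964 / 1769.7204 ≈ 0.10176545

0.101765


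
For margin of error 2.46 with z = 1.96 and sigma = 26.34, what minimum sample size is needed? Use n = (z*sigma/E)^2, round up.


z*sigma/E = 1.96 * 26.34 / 2.46 = 21511/1025 ≈ 20.986341
(z*sigma/E)^2 ≈ 440.426528
round up: n = 441

441


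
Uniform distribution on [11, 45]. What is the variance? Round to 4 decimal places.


Var = (b-a)^2 / 12
(b-a)^2 = (45 - 11)^2 = 1156
Var = 1156/12 ≈ 96.333333

96.3333


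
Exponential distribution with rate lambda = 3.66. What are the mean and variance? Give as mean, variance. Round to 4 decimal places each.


mean = 1/lam, var = 1/lam^2
mean = 1 / 3.66 = 50/183 ≈ 0.273224
lam^2 = 3.66^2 = 13.3956
var = 1 / 13.3956 ≈ 0.074651

0.2732, 0.0747


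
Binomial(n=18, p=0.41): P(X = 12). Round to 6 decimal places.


P = C(n,k) * p^k * (1-p)^(n-k)
C(18,12) = 18564
p^k = 0.41^12 ≈ 0.00002256349
(1-p)^(n-k) = 0.59^6 ≈ 0.04218053
P = 18564 * 0.00002256349 * 0.04218053 ≈ 0.017668

0.017668
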